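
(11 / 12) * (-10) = -55 / 6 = -9.17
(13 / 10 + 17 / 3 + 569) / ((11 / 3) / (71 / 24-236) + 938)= 96641447 / 157384380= 0.61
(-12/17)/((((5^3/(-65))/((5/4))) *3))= 13/85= 0.15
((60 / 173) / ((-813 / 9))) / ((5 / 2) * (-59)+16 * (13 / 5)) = 600 / 16549699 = 0.00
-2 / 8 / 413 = -1 / 1652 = -0.00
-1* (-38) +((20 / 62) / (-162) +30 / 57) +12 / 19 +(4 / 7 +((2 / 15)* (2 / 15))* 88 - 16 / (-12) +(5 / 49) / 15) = 2491559248 / 58443525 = 42.63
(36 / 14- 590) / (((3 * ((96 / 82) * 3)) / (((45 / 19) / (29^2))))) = -52685 / 335559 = -0.16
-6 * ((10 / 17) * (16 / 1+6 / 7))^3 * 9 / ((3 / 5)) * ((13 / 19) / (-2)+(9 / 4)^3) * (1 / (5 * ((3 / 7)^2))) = -689816716250 / 653429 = -1055687.33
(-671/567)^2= 450241/321489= 1.40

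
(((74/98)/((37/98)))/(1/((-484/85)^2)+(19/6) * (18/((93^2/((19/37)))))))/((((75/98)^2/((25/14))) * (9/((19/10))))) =37.61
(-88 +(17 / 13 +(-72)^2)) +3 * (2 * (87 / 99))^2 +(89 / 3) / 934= 7502534605 / 1469182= 5106.61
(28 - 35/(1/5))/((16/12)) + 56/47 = -109.06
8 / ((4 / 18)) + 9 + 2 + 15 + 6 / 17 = 62.35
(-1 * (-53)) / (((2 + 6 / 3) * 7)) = 53 / 28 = 1.89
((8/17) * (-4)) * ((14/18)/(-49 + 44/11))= 224/6885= 0.03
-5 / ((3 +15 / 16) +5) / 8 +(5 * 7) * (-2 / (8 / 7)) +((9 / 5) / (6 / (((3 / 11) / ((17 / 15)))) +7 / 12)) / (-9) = -61.33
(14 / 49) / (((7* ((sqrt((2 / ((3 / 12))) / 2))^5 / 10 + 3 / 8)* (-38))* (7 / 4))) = -160 / 931931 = -0.00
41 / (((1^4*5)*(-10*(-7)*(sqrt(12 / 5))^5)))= 41*sqrt(15) / 12096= 0.01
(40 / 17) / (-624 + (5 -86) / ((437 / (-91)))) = -17480 / 4510389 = -0.00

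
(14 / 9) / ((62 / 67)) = 469 / 279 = 1.68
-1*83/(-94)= 83/94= 0.88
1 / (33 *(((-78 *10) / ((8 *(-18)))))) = 4 / 715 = 0.01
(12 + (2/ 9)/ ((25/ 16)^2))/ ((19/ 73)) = 46.45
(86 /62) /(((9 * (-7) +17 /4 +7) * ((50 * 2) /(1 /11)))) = -0.00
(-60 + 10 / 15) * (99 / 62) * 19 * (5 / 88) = -25365 / 248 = -102.28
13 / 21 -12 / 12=-8 / 21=-0.38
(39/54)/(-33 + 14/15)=-5/222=-0.02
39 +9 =48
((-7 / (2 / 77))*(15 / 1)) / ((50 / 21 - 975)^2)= -713097 / 166872250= -0.00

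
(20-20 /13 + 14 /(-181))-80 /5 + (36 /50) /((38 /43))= 3575361 /1117675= 3.20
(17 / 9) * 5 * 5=425 / 9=47.22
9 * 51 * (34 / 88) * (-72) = -140454 / 11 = -12768.55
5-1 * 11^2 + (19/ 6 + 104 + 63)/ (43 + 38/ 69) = -673677/ 6010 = -112.09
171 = 171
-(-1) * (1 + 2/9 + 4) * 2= 94/9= 10.44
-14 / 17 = -0.82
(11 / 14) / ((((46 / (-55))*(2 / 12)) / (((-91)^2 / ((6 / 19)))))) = -13598585 / 92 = -147810.71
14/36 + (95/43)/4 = 1457/1548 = 0.94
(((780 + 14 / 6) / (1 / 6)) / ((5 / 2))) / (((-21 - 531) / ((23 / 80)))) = -2347 / 2400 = -0.98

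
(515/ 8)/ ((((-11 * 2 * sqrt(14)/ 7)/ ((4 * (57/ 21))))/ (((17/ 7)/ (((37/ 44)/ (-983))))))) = 163517135 * sqrt(14)/ 3626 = 168732.79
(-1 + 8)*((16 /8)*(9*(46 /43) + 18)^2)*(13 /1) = 138920.83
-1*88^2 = -7744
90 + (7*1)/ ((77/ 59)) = 1049/ 11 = 95.36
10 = 10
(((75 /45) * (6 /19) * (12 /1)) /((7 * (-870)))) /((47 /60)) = -0.00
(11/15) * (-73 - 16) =-979/15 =-65.27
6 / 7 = 0.86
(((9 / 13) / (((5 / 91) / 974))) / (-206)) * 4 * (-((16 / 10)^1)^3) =62834688 / 64375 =976.07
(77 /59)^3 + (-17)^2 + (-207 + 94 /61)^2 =32482687051875 /764215259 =42504.63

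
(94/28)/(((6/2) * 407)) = 47/17094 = 0.00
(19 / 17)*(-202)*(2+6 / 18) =-26866 / 51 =-526.78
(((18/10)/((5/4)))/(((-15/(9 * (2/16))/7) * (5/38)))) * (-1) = 3591/625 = 5.75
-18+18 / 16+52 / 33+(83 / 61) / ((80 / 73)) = -2263843 / 161040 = -14.06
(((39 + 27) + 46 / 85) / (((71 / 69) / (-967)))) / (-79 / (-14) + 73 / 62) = -10236575937 / 1116475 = -9168.66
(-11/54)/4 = -11/216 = -0.05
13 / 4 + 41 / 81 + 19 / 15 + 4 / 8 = 8947 / 1620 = 5.52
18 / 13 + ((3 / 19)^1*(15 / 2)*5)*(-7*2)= -20133 / 247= -81.51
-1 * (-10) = 10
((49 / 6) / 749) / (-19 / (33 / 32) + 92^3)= 77 / 5498964544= 0.00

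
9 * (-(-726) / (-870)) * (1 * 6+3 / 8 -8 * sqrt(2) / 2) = -55539 / 1160+4356 * sqrt(2) / 145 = -5.39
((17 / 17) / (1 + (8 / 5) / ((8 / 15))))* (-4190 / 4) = -2095 / 8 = -261.88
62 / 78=31 / 39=0.79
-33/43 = -0.77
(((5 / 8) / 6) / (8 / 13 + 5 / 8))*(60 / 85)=130 / 2193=0.06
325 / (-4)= -325 / 4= -81.25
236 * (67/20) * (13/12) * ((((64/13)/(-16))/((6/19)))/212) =-75107/19080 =-3.94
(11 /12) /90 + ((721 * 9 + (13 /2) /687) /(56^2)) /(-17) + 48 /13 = 3.58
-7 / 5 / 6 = -7 / 30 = -0.23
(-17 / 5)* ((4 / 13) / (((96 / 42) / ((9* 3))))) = -3213 / 260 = -12.36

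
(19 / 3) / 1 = 19 / 3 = 6.33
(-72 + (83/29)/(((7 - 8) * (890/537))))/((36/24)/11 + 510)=-6977267/48277605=-0.14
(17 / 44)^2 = 0.15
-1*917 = -917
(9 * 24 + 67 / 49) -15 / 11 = 216.00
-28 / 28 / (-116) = 1 / 116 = 0.01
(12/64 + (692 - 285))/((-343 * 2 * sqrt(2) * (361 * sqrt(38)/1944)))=-1583145 * sqrt(19)/18821096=-0.37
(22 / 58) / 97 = 11 / 2813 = 0.00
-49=-49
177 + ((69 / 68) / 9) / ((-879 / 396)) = 881384 / 4981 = 176.95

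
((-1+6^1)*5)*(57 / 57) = 25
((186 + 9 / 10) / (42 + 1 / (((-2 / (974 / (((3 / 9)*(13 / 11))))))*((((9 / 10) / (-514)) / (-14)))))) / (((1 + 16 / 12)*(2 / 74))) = -1155843 / 3854880820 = -0.00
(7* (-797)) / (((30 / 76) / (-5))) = 212002 / 3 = 70667.33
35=35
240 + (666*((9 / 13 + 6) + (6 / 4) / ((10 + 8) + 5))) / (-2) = -2010.26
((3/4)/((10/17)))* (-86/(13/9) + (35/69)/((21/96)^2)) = -2611897/41860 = -62.40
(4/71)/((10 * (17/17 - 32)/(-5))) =0.00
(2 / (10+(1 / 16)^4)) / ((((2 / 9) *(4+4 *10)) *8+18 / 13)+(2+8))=3833856 / 1717701181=0.00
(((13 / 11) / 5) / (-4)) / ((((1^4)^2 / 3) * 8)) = -39 / 1760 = -0.02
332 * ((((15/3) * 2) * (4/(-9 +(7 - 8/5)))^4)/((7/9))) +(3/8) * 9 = 265737781/40824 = 6509.35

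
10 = 10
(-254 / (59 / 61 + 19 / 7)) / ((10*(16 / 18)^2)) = -8.73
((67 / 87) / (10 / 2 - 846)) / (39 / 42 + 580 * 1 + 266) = -938 / 867541119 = -0.00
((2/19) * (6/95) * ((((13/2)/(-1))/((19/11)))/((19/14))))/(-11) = 1092/651605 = 0.00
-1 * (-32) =32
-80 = -80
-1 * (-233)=233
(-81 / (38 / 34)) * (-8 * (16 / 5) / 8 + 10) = -46818 / 95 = -492.82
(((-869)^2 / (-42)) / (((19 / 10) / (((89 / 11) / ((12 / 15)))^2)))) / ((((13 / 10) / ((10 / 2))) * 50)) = -6179370125 / 82992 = -74457.42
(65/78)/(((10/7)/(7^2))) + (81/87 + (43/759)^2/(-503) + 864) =30033853870399/33613174188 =893.51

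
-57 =-57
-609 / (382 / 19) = -30.29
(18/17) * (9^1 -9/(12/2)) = 135/17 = 7.94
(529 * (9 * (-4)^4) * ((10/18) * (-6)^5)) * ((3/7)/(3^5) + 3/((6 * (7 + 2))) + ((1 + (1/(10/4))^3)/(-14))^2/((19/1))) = -6636934146048/21875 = -303402703.82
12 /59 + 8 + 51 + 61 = 7092 /59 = 120.20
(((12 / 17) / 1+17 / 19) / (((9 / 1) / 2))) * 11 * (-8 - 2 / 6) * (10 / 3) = -2843500 / 26163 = -108.68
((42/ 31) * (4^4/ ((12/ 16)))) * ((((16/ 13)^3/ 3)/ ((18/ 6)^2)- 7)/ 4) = -1473515008/ 1838889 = -801.31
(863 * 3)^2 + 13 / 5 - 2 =33514608 / 5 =6702921.60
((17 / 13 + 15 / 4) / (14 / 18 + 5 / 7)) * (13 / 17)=2.59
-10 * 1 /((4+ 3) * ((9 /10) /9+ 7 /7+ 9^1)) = -100 /707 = -0.14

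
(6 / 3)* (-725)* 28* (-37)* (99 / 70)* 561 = 1191866940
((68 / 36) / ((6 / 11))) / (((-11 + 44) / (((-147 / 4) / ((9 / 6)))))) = -833 / 324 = -2.57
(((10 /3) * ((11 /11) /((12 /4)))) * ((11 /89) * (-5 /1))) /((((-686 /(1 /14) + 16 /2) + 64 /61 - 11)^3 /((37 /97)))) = 0.00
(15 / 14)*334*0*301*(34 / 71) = 0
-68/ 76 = -17/ 19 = -0.89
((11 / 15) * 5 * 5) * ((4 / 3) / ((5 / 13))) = 572 / 9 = 63.56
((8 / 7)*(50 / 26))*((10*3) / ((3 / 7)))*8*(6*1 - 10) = -64000 / 13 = -4923.08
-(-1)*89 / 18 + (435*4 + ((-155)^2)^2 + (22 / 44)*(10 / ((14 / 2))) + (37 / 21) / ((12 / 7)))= 145454997665 / 252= 577202371.69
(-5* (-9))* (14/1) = 630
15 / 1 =15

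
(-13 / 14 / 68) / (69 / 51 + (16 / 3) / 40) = -195 / 21224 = -0.01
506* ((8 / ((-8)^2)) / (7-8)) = -253 / 4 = -63.25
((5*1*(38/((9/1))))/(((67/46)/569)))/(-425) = -994612/51255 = -19.41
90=90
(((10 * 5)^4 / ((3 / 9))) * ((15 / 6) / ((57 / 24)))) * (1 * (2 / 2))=375000000 / 19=19736842.11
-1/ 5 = -0.20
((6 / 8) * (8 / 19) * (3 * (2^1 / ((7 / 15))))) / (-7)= -540 / 931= -0.58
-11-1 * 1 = -12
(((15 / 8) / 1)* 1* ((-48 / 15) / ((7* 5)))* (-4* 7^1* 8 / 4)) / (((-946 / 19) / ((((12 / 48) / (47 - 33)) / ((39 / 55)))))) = -19 / 3913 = -0.00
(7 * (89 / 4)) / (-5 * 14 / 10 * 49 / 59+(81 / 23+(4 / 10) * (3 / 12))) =-603865 / 8498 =-71.06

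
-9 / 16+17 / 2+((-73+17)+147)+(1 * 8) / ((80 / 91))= 8643 / 80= 108.04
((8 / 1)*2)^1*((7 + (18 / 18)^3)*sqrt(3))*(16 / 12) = 512*sqrt(3) / 3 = 295.60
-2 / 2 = -1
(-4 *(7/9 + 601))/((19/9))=-21664/19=-1140.21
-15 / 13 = -1.15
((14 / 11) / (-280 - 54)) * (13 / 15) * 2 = -182 / 27555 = -0.01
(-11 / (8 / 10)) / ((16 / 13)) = -715 / 64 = -11.17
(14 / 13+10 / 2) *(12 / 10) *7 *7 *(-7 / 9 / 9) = -54194 / 1755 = -30.88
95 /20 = 19 /4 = 4.75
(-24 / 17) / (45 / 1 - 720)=8 / 3825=0.00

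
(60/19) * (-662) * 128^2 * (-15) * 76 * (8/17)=312370790400/17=18374752376.47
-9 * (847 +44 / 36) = -7634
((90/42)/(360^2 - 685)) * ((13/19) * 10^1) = 390/3429139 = 0.00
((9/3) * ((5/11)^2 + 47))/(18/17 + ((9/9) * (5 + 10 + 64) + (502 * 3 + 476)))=32368/471295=0.07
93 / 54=31 / 18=1.72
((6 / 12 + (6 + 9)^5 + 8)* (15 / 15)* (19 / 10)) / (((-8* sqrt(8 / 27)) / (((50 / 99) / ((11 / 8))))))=-144282865* sqrt(6) / 2904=-121700.89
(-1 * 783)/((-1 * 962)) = 783/962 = 0.81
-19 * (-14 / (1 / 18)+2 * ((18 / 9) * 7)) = 4256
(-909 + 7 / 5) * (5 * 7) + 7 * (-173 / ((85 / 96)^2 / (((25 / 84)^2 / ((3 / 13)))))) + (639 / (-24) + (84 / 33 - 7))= -17298589067 / 534072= -32389.99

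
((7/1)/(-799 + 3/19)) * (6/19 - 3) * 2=357/7589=0.05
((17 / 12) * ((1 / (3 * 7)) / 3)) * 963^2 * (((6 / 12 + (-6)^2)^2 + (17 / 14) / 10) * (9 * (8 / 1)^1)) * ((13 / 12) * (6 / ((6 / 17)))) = 18052801850421 / 490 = 36842452755.96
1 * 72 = 72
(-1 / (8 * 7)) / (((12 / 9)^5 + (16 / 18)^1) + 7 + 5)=-243 / 232736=-0.00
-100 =-100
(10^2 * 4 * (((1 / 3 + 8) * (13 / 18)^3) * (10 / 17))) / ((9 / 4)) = 109850000 / 334611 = 328.29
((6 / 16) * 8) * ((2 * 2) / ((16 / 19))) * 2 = 57 / 2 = 28.50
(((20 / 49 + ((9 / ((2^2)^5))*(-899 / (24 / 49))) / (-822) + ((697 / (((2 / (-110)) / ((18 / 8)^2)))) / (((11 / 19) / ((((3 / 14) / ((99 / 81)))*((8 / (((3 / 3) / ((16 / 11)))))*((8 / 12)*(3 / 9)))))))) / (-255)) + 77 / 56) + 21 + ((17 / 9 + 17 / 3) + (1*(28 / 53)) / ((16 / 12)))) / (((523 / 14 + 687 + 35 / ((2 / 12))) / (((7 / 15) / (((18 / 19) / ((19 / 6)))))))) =287249102790753643 / 274536577973256192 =1.05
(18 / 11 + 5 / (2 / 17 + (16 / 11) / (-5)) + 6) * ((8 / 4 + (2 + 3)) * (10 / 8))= -1323595 / 7128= -185.69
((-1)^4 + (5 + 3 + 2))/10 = 11/10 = 1.10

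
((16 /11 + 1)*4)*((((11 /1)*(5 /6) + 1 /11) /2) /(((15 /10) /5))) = 18330 /121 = 151.49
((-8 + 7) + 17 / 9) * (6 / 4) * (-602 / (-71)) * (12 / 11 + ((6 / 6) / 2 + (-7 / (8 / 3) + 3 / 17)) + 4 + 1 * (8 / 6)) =6046187 / 119493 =50.60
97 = 97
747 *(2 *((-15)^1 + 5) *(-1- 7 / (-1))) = -89640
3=3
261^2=68121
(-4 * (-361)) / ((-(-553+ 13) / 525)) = 12635 / 9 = 1403.89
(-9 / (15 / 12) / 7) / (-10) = 18 / 175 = 0.10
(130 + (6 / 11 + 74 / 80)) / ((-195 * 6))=-0.11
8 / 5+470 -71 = 2003 / 5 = 400.60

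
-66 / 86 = -33 / 43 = -0.77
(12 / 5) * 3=36 / 5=7.20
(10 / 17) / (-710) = -0.00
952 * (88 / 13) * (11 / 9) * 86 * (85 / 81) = 6736428160 / 9477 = 710818.63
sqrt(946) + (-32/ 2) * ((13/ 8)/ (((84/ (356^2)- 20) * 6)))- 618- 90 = -677.03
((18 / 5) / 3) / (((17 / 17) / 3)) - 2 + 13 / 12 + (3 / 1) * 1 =341 / 60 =5.68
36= 36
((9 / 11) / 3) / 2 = 3 / 22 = 0.14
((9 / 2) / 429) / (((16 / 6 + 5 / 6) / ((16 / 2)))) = 24 / 1001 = 0.02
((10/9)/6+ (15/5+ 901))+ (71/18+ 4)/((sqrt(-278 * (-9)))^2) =40721027/45036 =904.19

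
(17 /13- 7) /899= -74 /11687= -0.01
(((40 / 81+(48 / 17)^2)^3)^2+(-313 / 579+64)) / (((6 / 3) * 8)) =11696170376639600870224987449976909 / 508129561312554428809333294608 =23018.09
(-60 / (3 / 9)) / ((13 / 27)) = -4860 / 13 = -373.85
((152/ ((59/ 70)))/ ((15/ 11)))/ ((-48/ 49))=-71687/ 531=-135.00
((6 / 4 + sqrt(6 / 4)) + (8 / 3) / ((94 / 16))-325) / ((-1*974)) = 91099 / 274668-sqrt(6) / 1948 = 0.33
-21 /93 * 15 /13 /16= -105 /6448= -0.02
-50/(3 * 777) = -0.02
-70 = -70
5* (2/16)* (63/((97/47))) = 14805/776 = 19.08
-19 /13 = -1.46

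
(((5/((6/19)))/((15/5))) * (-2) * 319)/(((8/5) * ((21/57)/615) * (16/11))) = -6492088625/2688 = -2415211.54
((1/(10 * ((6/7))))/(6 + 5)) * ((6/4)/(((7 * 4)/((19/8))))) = 19/14080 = 0.00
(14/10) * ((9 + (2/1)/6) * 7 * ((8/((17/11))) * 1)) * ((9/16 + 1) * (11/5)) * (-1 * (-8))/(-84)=-23716/153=-155.01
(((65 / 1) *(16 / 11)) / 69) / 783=1040 / 594297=0.00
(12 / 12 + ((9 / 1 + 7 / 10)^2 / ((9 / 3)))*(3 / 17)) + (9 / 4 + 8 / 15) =23761 / 2550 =9.32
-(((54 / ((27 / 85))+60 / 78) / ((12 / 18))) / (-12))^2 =-308025 / 676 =-455.66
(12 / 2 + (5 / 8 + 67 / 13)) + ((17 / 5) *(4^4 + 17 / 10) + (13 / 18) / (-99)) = 2057028563 / 2316600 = 887.95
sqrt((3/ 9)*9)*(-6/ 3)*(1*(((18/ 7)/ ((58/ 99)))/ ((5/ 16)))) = -28512*sqrt(3)/ 1015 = -48.65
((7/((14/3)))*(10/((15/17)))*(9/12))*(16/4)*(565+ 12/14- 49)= 184518/7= 26359.71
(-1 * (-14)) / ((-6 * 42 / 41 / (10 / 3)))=-205 / 27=-7.59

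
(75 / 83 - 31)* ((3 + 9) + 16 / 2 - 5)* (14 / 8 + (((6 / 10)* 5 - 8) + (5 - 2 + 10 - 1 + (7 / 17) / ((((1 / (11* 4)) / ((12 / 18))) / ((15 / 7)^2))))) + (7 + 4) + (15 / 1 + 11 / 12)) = -406337170 / 9877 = -41139.74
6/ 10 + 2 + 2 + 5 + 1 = 53/ 5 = 10.60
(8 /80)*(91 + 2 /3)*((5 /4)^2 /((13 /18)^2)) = 37125 /1352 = 27.46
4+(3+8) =15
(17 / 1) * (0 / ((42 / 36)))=0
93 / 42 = 31 / 14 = 2.21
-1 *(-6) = 6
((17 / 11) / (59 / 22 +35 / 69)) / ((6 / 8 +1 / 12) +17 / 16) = 0.26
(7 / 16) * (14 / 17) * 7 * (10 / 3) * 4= 1715 / 51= 33.63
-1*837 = -837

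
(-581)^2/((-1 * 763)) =-48223/109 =-442.41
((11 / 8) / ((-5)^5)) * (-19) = 209 / 25000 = 0.01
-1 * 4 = -4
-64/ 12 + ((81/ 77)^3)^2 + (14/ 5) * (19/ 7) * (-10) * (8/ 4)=-97528074792565/ 625267140267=-155.98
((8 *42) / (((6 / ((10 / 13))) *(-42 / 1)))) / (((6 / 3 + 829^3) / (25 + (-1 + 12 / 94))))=-5040 / 116033541767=-0.00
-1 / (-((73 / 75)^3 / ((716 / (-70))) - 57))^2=-912417539062500 / 2973829094106638161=-0.00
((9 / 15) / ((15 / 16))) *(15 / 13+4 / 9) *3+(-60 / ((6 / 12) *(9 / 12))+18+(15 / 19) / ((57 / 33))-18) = -55075013 / 351975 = -156.47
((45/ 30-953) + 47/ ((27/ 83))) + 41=-41365/ 54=-766.02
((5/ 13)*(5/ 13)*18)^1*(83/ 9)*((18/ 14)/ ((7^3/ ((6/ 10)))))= 22410/ 405769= 0.06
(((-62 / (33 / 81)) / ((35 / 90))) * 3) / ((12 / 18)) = -135594 / 77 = -1760.96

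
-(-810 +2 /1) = 808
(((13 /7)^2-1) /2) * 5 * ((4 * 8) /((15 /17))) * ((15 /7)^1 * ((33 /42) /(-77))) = -81600 /16807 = -4.86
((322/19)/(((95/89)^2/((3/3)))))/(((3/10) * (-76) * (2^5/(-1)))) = 1275281/62554080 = 0.02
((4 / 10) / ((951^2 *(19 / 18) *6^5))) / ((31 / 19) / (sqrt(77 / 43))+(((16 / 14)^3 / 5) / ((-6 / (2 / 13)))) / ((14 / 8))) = 1670020352 / 10532835452534131493469+21572708885 *sqrt(3311) / 28087561206757683982584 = 0.00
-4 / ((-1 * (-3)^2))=4 / 9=0.44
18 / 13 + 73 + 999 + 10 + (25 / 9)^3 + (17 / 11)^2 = 1269652534 / 1146717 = 1107.21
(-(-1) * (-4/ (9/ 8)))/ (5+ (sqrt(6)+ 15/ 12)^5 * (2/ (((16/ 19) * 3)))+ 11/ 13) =-15996990783488/ 34674518028729+ 6439964770304 * sqrt(6)/ 34674518028729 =-0.01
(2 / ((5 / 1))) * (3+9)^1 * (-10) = -48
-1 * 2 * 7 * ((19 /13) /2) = -133 /13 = -10.23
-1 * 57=-57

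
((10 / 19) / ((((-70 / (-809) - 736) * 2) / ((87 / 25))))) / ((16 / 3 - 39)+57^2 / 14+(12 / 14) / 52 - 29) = -0.00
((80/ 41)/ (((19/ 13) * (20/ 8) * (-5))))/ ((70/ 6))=-1248/ 136325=-0.01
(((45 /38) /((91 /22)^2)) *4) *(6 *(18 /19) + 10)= 12980880 /2989441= 4.34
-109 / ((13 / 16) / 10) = -17440 / 13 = -1341.54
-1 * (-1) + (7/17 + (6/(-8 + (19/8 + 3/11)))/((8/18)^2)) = -11379/2669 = -4.26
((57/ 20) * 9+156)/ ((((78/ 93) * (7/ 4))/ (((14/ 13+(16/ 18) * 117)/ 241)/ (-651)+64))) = 11291013329/ 1425515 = 7920.66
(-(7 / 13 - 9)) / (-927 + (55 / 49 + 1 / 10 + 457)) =-53900 / 2986113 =-0.02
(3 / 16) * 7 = 21 / 16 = 1.31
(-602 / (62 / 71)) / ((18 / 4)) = -42742 / 279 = -153.20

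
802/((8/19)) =7619/4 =1904.75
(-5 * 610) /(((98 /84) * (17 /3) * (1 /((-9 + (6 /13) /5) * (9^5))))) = 375399293580 /1547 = 242662762.50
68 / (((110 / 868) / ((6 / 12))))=14756 / 55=268.29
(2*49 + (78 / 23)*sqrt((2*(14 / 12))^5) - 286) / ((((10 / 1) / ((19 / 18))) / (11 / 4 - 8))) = 6251 / 60 - 84721*sqrt(21) / 24840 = 88.55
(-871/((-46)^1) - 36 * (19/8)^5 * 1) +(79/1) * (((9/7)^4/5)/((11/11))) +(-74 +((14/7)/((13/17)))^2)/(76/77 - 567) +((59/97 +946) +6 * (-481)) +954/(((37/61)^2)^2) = 7421725179137004561730194041/3028742839763932096798720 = 2450.43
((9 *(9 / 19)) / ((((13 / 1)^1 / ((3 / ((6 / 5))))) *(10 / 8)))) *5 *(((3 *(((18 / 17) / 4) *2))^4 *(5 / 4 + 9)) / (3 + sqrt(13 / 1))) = 32.38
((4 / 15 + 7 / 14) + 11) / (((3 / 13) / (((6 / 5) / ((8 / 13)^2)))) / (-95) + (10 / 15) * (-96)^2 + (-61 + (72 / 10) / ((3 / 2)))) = 14735279 / 7623690102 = 0.00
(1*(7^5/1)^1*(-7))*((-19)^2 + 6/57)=-42483673.11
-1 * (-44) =44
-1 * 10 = -10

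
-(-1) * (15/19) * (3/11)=45/209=0.22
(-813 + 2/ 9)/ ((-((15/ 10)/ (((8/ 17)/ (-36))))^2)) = 117040/ 1896129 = 0.06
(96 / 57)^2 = 1024 / 361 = 2.84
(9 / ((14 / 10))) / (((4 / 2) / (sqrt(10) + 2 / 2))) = 45 / 14 + 45*sqrt(10) / 14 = 13.38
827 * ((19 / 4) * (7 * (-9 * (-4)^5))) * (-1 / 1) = -253419264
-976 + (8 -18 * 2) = -1004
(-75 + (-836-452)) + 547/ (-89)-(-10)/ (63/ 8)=-7669682/ 5607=-1367.88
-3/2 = -1.50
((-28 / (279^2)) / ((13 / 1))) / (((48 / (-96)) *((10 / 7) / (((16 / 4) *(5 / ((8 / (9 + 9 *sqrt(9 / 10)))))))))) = 49 *sqrt(10) / 187395 + 98 / 112437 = 0.00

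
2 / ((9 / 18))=4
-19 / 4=-4.75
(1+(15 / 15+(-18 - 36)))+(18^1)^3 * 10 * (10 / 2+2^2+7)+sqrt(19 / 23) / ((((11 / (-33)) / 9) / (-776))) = 20952 * sqrt(437) / 23+933068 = 952111.13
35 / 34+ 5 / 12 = 295 / 204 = 1.45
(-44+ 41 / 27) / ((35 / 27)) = -1147 / 35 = -32.77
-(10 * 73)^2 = -532900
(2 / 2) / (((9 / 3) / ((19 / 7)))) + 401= 8440 / 21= 401.90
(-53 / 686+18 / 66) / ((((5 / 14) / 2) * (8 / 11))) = 295 / 196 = 1.51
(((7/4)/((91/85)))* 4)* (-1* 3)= -255/13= -19.62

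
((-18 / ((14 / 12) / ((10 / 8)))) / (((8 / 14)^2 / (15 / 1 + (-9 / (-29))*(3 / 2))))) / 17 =-847665 / 15776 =-53.73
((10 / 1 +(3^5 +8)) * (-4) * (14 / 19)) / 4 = -3654 / 19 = -192.32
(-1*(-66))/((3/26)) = 572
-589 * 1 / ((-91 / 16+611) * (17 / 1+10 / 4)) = -0.05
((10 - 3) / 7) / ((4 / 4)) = 1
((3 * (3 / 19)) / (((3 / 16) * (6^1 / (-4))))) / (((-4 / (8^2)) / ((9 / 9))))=512 / 19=26.95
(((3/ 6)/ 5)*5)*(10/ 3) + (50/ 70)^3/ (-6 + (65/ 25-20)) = 66260/ 40131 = 1.65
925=925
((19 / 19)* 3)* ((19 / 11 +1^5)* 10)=900 / 11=81.82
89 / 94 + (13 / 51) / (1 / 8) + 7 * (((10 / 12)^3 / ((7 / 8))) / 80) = 3.04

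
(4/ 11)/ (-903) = -4/ 9933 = -0.00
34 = 34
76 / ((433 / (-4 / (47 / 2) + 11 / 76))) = -91 / 20351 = -0.00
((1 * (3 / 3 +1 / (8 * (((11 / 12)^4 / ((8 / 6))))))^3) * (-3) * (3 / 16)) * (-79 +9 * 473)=-111429635168051073 / 25107427013768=-4438.11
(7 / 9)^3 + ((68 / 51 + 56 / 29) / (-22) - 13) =-2948252 / 232551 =-12.68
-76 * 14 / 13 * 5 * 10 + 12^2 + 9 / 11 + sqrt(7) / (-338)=-564491 / 143-sqrt(7) / 338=-3947.50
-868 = -868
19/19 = 1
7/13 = 0.54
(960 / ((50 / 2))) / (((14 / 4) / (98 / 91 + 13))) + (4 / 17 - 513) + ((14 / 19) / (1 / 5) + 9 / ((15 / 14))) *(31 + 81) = 146246463 / 146965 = 995.11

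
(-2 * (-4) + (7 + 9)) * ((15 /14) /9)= 20 /7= 2.86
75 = 75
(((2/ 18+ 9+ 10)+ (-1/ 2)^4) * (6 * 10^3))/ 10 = 69025/ 6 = 11504.17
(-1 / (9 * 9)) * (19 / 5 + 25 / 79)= -542 / 10665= -0.05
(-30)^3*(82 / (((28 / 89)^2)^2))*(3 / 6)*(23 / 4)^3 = -105633378099428625 / 4917248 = -21482214868.85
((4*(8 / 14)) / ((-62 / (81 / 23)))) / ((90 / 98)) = -504 / 3565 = -0.14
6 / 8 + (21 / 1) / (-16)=-9 / 16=-0.56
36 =36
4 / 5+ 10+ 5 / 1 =79 / 5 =15.80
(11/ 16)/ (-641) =-11/ 10256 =-0.00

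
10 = 10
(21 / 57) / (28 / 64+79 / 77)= 8624 / 34257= 0.25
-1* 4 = -4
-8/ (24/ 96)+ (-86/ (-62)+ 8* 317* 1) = 77667/ 31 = 2505.39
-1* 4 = -4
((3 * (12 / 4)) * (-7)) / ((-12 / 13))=273 / 4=68.25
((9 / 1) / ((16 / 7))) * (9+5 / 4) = 2583 / 64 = 40.36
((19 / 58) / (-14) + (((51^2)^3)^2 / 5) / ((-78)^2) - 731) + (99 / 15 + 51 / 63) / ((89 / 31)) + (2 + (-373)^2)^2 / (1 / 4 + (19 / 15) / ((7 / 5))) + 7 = 45218834170746992125173263 / 4442584965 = 10178496196920117.23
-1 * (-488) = 488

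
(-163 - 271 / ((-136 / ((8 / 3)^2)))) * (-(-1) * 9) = -1339.47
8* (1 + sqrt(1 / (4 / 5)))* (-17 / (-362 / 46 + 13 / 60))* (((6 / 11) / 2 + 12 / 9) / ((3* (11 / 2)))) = 6631360 / 3833643 + 3315680* sqrt(5) / 3833643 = 3.66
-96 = -96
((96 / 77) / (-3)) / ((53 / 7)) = -32 / 583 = -0.05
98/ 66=49/ 33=1.48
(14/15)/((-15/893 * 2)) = -6251/225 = -27.78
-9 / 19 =-0.47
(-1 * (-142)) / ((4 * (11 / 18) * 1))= 639 / 11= 58.09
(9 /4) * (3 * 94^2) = 59643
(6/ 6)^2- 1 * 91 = -90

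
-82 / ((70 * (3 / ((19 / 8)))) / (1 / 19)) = -41 / 840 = -0.05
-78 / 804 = -13 / 134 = -0.10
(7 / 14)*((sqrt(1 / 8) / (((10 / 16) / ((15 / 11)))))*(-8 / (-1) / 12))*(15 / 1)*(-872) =-26160*sqrt(2) / 11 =-3363.26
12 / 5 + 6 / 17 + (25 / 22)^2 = 166381 / 41140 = 4.04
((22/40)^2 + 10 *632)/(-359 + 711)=2528121/140800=17.96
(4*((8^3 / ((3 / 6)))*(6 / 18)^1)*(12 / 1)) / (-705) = -16384 / 705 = -23.24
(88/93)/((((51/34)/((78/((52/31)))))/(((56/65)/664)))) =616/16185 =0.04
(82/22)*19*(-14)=-10906/11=-991.45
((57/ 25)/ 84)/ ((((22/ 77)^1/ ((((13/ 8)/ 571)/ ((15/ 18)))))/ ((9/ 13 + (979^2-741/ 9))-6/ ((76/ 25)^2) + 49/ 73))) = 310.92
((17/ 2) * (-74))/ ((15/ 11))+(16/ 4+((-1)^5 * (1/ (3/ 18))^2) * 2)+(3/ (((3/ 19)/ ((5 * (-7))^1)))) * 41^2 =-1118394.27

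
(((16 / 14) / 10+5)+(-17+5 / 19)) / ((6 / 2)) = -7729 / 1995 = -3.87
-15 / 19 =-0.79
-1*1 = -1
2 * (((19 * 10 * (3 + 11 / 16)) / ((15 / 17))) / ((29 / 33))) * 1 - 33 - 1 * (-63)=213107 / 116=1837.13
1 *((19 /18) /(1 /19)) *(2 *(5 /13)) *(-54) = -833.08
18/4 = 9/2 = 4.50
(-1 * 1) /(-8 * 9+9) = 1 /63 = 0.02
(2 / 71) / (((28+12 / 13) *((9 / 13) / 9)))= 169 / 13348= 0.01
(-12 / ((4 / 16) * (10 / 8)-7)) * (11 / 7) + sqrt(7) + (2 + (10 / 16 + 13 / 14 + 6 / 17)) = sqrt(7) + 685165 / 101864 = 9.37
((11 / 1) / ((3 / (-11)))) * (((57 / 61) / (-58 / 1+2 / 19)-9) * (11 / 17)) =24400981 / 103700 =235.30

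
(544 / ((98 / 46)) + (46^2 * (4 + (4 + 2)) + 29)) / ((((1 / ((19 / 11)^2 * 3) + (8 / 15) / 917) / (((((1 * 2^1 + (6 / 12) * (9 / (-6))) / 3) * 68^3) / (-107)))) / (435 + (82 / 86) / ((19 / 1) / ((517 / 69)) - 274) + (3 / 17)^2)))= -101706699817.96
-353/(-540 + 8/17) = 6001/9172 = 0.65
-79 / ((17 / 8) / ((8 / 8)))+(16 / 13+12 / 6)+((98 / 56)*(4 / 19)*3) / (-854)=-17390299 / 512278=-33.95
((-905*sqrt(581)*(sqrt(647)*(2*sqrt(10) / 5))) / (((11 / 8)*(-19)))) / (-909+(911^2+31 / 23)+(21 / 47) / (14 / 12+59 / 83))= 266098960*sqrt(3759070) / 15920347886331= 0.03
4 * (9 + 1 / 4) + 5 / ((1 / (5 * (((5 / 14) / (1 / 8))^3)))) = 212691 / 343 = 620.09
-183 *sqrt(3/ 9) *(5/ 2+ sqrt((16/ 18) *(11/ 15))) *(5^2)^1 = -7625 *sqrt(3)/ 2 - 610 *sqrt(110)/ 3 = -8736.02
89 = 89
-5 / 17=-0.29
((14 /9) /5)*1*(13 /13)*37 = 518 /45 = 11.51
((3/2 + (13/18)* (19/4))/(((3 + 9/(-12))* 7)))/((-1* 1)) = -355/1134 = -0.31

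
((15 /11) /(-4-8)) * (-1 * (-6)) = -15 /22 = -0.68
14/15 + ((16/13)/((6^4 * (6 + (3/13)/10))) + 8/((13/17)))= 46975952/4122495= 11.40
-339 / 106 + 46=4537 / 106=42.80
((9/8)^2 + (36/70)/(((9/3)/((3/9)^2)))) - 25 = -159367/6720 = -23.72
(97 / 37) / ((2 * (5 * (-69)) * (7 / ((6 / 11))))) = -0.00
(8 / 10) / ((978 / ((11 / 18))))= 11 / 22005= 0.00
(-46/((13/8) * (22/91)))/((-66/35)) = 22540/363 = 62.09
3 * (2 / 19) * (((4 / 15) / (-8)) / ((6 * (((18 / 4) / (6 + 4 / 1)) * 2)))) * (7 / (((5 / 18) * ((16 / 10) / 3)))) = -7 / 76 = -0.09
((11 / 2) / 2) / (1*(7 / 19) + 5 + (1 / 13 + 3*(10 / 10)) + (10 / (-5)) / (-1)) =0.26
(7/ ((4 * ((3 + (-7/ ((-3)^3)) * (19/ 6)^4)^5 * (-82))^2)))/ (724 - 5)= 1204108755443813786411829852646518712380162048/ 1433700103068634243342231578358643227132484031911646334685222117711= 0.00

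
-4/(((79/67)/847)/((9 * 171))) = -349346844/79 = -4422111.95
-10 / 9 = -1.11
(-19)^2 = 361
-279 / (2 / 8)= -1116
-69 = -69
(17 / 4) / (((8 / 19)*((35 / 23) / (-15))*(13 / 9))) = -200583 / 2912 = -68.88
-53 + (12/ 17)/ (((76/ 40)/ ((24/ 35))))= -119257/ 2261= -52.75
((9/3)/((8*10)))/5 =3/400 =0.01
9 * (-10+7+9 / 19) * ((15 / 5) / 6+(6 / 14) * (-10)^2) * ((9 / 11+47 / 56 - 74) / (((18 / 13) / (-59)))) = -62241454041 / 20482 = -3038836.74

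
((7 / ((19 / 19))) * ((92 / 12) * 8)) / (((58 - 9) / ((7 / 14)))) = 92 / 21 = 4.38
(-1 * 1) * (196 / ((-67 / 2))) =392 / 67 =5.85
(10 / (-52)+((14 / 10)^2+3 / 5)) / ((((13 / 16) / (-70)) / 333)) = -57398544 / 845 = -67927.27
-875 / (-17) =875 / 17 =51.47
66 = 66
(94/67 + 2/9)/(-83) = -0.02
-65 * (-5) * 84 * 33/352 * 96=245700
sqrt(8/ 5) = 2 * sqrt(10)/ 5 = 1.26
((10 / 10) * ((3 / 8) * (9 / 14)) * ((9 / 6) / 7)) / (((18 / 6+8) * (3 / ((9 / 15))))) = 81 / 86240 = 0.00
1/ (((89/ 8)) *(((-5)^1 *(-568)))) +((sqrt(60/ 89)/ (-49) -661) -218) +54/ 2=-26918939/ 31595 -2 *sqrt(1335)/ 4361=-852.02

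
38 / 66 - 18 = -17.42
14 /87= 0.16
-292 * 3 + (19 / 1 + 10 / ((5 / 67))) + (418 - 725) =-1030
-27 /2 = -13.50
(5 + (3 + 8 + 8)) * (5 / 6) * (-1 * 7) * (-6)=840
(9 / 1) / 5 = 9 / 5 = 1.80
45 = 45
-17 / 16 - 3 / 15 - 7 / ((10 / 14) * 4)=-297 / 80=-3.71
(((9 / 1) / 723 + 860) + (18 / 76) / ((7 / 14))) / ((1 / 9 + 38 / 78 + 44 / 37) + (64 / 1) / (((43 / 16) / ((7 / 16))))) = 366725040201 / 5202032477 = 70.50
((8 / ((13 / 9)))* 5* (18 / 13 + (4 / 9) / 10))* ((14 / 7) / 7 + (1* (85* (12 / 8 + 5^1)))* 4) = 103476736 / 1183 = 87469.77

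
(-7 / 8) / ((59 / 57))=-399 / 472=-0.85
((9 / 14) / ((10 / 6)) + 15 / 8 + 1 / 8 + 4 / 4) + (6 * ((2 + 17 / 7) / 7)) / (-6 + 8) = 2589 / 490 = 5.28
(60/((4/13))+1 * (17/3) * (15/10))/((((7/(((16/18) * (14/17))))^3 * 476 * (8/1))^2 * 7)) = 3334144/1271570803999450983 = 0.00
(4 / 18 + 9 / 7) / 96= 95 / 6048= 0.02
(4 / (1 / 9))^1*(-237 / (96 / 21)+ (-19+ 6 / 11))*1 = -222705 / 88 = -2530.74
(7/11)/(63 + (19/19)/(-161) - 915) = -1127/1508903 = -0.00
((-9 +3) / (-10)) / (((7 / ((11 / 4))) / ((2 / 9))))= 11 / 210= 0.05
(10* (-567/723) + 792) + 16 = 192838/241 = 800.16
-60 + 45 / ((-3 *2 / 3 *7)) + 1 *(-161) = -3139 / 14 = -224.21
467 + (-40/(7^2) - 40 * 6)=11083/49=226.18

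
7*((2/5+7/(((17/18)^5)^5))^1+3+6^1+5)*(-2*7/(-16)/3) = 2569617669063857835717229769288259/28853137061742011894697849955285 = 89.06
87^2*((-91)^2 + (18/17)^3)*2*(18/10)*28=31044940825752/4913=6318937680.80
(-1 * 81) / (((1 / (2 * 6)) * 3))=-324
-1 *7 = -7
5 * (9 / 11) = 45 / 11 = 4.09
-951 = -951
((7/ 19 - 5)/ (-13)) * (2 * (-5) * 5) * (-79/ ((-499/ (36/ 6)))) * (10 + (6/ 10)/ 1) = -22107360/ 123253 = -179.37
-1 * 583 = -583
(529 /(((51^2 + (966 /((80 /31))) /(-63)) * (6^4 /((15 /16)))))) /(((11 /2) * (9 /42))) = 92575 /739903032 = 0.00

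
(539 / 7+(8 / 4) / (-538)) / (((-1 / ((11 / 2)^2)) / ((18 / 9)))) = -1253076 / 269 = -4658.28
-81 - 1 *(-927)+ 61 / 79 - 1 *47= 63182 / 79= 799.77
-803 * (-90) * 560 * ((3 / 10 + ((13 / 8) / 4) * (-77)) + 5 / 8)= -1228553865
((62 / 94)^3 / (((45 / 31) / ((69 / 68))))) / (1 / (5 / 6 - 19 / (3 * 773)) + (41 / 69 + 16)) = 1869652564643 / 165977529751340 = 0.01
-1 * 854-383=-1237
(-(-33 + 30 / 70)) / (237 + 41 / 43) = 2451 / 17906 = 0.14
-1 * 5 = -5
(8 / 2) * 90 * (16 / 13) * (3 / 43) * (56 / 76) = 241920 / 10621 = 22.78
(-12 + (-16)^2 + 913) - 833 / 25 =28092 / 25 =1123.68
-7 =-7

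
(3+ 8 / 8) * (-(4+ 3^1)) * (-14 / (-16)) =-49 / 2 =-24.50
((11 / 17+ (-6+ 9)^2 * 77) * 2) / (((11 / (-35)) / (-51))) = 225120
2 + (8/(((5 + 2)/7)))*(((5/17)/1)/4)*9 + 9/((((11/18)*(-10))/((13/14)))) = 77579/13090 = 5.93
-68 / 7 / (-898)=34 / 3143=0.01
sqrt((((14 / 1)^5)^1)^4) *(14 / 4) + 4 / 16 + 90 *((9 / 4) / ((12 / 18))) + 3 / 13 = 13161086805363 / 13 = 1012391292720.23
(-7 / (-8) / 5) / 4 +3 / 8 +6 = 1027 / 160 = 6.42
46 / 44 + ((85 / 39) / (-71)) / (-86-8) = 1497112 / 1431573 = 1.05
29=29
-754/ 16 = -377/ 8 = -47.12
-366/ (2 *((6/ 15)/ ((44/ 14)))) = -10065/ 7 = -1437.86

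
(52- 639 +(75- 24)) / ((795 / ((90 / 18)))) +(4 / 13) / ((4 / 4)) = -3.06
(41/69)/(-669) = -41/46161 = -0.00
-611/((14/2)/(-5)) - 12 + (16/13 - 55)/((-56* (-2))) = 617269/1456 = 423.95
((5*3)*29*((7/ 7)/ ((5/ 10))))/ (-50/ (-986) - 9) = -214455/ 2206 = -97.21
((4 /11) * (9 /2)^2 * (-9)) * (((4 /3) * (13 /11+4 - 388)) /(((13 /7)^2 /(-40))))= -8022460320 /20449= -392315.53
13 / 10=1.30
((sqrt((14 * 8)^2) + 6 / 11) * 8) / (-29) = -9904 / 319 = -31.05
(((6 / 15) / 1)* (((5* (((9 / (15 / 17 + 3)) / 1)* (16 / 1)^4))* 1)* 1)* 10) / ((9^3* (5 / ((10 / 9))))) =22282240 / 24057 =926.23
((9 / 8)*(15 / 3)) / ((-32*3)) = -15 / 256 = -0.06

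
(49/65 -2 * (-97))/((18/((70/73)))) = 88613/8541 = 10.38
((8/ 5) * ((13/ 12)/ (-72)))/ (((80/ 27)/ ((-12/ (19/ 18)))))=351/ 3800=0.09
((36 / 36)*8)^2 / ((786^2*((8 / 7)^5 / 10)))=84035 / 158155776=0.00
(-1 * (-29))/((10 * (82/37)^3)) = 1468937/5513680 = 0.27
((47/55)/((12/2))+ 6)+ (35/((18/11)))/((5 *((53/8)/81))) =1022191/17490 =58.44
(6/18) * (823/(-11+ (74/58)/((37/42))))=-23867/831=-28.72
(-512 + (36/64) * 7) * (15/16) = -121935/256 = -476.31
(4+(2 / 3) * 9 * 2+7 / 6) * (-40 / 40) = -103 / 6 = -17.17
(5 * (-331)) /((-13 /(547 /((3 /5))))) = 4526425 /39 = 116062.18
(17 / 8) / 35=0.06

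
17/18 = 0.94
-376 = -376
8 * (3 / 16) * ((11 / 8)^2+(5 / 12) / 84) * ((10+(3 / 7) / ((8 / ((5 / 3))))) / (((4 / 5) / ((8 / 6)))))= 21591475 / 451584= 47.81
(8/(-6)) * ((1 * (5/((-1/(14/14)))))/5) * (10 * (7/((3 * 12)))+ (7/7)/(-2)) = 52/27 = 1.93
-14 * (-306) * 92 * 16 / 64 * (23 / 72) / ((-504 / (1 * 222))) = -332741 / 24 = -13864.21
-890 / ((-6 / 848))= 377360 / 3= 125786.67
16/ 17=0.94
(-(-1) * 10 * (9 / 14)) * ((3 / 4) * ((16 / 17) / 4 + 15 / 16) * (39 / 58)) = 57915 / 15232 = 3.80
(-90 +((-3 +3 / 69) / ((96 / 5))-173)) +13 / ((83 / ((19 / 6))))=-4011313 / 15272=-262.66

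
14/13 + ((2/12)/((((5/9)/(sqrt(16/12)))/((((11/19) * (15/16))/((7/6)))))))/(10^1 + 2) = 33 * sqrt(3)/4256 + 14/13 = 1.09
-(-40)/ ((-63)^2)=40/ 3969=0.01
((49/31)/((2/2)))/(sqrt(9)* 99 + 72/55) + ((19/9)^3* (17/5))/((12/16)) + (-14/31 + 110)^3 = 780769055534573221/593868838455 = 1314716.32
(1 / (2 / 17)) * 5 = 85 / 2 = 42.50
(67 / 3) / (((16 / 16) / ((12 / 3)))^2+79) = 1072 / 3795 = 0.28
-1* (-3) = 3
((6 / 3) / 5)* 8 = 16 / 5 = 3.20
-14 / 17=-0.82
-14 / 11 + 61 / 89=-575 / 979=-0.59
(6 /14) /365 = 3 /2555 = 0.00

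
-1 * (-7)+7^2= 56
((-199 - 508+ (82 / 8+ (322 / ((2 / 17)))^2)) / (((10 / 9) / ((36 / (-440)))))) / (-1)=2426913009 / 4400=551571.14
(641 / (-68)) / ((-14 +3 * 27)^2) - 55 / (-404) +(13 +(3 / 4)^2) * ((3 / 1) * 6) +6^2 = 17281025681 / 61660904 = 280.26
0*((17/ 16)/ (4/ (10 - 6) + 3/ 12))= 0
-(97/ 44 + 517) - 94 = -26981/ 44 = -613.20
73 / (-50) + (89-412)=-16223 / 50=-324.46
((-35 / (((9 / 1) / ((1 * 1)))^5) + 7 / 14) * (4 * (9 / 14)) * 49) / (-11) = -412853 / 72171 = -5.72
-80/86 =-40/43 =-0.93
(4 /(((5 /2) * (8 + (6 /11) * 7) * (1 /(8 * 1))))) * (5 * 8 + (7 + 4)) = 55.24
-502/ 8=-251/ 4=-62.75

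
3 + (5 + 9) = 17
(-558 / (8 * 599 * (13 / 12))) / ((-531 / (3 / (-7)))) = -279 / 3216031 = -0.00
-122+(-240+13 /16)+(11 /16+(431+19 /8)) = 583 /8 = 72.88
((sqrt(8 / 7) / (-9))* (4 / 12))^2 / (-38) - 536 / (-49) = 7424108 / 678699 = 10.94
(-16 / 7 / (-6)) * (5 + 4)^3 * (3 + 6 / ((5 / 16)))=215784 / 35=6165.26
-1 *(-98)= 98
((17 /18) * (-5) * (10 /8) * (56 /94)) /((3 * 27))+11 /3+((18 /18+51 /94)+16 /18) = 207452 /34263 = 6.05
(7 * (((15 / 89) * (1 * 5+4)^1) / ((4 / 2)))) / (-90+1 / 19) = -17955 / 304202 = -0.06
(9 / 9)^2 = 1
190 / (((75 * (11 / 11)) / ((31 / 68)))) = 589 / 510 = 1.15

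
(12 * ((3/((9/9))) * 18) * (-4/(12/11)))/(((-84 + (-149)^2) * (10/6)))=-7128/110585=-0.06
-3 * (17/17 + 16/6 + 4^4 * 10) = -7691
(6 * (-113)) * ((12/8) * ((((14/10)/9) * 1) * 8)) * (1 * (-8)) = 10124.80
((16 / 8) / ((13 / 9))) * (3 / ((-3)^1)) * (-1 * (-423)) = -7614 / 13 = -585.69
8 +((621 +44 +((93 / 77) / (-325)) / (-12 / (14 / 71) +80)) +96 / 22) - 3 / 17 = 677.19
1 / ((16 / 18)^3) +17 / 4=2905 / 512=5.67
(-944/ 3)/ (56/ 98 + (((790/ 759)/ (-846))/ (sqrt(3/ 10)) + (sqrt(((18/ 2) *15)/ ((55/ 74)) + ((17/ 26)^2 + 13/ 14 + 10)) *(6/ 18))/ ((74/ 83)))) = 4081851918144/ (-2422521 *sqrt(773514511)- 7412564016 + 5319860 *sqrt(30)) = -54.60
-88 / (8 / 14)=-154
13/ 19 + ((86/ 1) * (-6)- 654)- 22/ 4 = -44643/ 38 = -1174.82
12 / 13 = 0.92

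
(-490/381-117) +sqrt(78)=-45067/381 +sqrt(78)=-109.45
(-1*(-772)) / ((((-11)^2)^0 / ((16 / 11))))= 12352 / 11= 1122.91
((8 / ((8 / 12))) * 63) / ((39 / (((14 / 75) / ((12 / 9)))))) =882 / 325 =2.71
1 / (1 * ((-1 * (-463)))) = 1 / 463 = 0.00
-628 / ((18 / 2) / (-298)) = 187144 / 9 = 20793.78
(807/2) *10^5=40350000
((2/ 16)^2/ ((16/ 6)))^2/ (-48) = -3/ 4194304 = -0.00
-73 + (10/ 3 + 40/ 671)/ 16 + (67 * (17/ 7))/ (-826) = -3397934935/ 46556664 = -72.98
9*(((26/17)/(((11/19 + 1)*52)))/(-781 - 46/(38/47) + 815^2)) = 0.00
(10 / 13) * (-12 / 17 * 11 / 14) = -660 / 1547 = -0.43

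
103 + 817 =920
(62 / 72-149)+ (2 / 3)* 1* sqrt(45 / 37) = -5333 / 36+ 2* sqrt(185) / 37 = -147.40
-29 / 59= -0.49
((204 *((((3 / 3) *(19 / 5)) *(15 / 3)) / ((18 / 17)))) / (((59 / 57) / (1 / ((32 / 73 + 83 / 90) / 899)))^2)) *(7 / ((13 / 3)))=1244747530410180658200 / 516567656059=2409650538.14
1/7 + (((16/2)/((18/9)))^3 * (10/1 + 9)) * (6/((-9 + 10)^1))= 51073/7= 7296.14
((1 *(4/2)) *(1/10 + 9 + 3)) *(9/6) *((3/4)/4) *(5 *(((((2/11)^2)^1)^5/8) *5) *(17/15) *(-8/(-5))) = 1632/1071794405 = 0.00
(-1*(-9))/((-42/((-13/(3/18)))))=16.71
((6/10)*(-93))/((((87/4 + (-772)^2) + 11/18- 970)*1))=-10044/107106545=-0.00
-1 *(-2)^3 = 8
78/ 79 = 0.99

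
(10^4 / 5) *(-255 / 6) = -85000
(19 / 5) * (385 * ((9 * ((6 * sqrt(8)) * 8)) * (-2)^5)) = -40449024 * sqrt(2) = -57203558.33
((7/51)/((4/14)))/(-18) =-49/1836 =-0.03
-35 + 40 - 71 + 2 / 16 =-527 / 8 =-65.88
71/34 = 2.09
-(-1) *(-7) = -7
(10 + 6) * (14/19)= 224/19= 11.79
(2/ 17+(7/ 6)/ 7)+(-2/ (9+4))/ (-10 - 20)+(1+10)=74849/ 6630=11.29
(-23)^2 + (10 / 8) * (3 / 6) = 4237 / 8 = 529.62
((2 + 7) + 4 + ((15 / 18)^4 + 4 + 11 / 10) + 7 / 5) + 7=34969 / 1296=26.98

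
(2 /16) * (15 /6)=5 /16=0.31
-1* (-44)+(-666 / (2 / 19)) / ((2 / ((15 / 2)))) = -23682.25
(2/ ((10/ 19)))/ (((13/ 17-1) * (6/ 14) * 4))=-2261/ 240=-9.42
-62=-62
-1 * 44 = -44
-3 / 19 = -0.16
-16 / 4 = -4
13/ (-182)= -1/ 14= -0.07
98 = 98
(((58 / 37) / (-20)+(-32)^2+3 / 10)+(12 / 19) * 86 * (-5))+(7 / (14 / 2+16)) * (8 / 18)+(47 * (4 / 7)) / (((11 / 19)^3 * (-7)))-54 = 32221337285077 / 47453670495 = 679.01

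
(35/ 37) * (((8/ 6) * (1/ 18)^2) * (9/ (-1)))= -35/ 999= -0.04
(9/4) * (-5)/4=-45/16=-2.81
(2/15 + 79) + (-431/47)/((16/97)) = 265519/11280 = 23.54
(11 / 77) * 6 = 6 / 7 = 0.86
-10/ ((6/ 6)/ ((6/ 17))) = -60/ 17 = -3.53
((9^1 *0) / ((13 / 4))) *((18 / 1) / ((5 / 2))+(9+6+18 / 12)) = 0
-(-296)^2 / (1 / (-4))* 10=3504640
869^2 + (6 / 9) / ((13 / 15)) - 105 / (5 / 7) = 9815192 / 13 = 755014.77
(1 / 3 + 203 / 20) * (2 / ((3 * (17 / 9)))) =37 / 10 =3.70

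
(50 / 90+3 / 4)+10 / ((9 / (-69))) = -2713 / 36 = -75.36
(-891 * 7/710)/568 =-6237/403280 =-0.02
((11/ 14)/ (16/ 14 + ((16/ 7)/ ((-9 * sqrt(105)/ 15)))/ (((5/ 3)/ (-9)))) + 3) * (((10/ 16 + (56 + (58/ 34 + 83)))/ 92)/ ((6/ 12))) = 9.98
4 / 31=0.13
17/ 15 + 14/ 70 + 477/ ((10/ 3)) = 4333/ 30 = 144.43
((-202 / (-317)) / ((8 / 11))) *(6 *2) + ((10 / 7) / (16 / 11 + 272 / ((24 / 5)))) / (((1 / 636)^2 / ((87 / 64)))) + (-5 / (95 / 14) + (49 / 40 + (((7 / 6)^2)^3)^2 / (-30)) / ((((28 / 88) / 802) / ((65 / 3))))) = 27268410102161096407001 / 396056393753868288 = 68849.82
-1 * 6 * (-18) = 108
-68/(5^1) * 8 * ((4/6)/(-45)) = 1088/675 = 1.61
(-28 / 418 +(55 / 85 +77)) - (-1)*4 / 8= 554837 / 7106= 78.08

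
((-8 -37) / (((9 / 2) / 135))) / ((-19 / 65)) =87750 / 19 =4618.42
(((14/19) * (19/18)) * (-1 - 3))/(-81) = 28/729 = 0.04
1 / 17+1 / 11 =28 / 187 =0.15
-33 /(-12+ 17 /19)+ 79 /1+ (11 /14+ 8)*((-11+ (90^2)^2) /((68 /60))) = 25541644784203 /50218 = 508615332.83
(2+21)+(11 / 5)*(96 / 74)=25.85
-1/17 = -0.06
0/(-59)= 0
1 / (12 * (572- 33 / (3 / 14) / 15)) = 0.00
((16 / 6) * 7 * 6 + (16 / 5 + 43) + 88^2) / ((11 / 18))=711198 / 55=12930.87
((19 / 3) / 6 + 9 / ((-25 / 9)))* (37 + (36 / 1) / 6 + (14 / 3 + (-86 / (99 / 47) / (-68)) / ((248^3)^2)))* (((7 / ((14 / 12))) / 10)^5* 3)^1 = -66048810749970087422511 / 2719140877877248000000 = -24.29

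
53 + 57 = 110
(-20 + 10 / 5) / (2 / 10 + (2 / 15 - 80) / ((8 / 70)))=540 / 20959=0.03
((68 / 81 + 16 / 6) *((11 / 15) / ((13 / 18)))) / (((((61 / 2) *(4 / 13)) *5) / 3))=3124 / 13725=0.23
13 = 13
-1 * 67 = -67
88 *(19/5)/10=836/25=33.44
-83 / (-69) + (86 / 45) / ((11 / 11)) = 3223 / 1035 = 3.11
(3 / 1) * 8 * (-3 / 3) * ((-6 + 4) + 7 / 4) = 6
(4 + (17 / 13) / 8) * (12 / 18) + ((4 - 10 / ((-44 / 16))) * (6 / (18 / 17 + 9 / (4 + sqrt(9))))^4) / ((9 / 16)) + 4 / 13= 585.37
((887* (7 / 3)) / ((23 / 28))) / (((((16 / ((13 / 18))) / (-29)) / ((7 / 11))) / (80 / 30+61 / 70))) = -12174464393 / 1639440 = -7425.99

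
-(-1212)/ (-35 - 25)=-101/ 5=-20.20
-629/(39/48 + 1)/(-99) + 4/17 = 182572/48807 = 3.74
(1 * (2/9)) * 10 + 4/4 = 29/9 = 3.22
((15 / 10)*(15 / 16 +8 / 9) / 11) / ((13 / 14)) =1841 / 6864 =0.27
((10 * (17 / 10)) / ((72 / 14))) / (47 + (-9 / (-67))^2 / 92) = 1755199 / 24956379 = 0.07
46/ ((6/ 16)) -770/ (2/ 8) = -8872/ 3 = -2957.33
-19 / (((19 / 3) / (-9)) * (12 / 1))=2.25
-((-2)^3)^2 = -64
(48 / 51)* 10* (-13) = -2080 / 17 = -122.35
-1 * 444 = -444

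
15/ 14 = 1.07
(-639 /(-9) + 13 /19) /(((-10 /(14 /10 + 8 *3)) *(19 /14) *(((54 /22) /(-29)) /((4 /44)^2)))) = 11704574 /893475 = 13.10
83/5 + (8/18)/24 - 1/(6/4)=4307/270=15.95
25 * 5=125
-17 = -17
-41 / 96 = -0.43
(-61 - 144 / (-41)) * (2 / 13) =-4714 / 533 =-8.84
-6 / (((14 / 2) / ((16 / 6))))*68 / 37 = -1088 / 259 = -4.20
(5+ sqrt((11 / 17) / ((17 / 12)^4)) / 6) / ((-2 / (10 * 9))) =-225 - 1080 * sqrt(187) / 4913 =-228.01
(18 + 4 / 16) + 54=289 / 4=72.25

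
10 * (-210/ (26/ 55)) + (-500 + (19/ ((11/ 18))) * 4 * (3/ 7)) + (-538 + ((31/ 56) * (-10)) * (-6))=-10798377/ 2002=-5393.79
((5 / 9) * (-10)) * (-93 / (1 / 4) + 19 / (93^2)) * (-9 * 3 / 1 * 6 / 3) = -321740900 / 2883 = -111599.34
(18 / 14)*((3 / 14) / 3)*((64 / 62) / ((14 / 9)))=648 / 10633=0.06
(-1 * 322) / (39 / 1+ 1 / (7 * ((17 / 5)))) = -833 / 101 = -8.25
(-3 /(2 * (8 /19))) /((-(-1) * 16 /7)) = -399 /256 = -1.56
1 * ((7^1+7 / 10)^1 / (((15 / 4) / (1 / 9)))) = 154 / 675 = 0.23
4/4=1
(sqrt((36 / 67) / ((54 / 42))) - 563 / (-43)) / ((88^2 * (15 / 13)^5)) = 371293 * sqrt(469) / 197000100000 + 209037959 / 252865800000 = 0.00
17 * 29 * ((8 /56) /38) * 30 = 7395 /133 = 55.60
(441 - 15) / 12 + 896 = 1863 / 2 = 931.50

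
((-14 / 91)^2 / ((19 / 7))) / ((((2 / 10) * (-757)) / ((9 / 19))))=-1260 / 46183813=-0.00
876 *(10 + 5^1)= 13140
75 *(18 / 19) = 1350 / 19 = 71.05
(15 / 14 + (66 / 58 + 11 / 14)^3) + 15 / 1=1551934441 / 66923416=23.19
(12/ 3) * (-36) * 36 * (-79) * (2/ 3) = 273024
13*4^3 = 832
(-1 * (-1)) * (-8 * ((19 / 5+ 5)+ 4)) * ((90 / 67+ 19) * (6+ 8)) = -9769984 / 335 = -29164.13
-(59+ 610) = -669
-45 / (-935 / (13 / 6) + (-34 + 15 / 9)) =1755 / 18091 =0.10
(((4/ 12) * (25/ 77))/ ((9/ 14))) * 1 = 50/ 297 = 0.17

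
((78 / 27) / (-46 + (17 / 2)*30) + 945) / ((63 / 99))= 1777571 / 1197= 1485.02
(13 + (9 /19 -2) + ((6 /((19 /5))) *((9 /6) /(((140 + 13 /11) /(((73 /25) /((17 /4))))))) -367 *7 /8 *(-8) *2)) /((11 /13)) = 167900175404 /27589045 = 6085.76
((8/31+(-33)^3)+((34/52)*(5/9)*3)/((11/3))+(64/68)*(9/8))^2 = 29335799105647965225/22717121284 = 1291351960.44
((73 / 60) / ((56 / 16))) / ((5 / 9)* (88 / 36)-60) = -1971 / 332500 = -0.01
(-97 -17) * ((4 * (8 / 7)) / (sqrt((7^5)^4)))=-3648 / 1977326743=-0.00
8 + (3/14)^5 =4302835/537824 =8.00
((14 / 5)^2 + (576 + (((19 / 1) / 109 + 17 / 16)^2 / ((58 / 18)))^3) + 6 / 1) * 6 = 30363171495306008786841711867 / 8577937750790221122764800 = 3539.68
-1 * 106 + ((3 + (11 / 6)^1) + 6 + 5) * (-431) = -41581 / 6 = -6930.17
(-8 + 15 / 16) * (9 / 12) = -339 / 64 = -5.30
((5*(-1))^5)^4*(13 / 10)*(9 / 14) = 2231597900390625 / 28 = 79699925013950.89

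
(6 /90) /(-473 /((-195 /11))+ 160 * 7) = 13 /223603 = 0.00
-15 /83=-0.18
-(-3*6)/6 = 3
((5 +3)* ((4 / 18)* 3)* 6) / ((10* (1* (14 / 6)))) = 48 / 35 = 1.37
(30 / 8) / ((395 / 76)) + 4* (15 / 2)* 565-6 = 1338633 / 79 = 16944.72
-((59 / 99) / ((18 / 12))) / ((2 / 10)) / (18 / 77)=-8.50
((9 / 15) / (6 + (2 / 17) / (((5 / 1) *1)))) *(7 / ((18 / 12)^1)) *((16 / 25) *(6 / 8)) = 357 / 1600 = 0.22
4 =4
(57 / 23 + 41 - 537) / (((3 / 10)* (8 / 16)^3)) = -908080 / 69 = -13160.58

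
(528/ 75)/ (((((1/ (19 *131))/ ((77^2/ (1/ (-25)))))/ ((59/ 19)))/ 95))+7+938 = -766198028575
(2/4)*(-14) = -7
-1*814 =-814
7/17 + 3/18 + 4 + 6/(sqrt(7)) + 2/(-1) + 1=6*sqrt(7)/7 + 365/102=5.85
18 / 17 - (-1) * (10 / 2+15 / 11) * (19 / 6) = 11899 / 561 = 21.21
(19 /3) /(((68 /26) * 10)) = 0.24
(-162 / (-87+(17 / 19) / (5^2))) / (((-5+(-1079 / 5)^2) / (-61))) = -58674375 / 24043651864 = -0.00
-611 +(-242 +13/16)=-13635/16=-852.19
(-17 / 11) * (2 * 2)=-68 / 11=-6.18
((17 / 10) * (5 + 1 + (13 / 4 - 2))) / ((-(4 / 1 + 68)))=-0.17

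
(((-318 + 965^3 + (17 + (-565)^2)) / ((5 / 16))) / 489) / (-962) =-7191608392 / 1176045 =-6115.08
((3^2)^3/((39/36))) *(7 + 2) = 78732/13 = 6056.31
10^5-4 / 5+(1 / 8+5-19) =3999413 / 40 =99985.32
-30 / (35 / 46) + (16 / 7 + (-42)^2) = 12088 / 7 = 1726.86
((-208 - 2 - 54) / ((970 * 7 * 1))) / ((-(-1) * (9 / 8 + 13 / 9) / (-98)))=133056 / 89725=1.48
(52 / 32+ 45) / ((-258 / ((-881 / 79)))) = 2.02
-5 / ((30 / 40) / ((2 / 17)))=-40 / 51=-0.78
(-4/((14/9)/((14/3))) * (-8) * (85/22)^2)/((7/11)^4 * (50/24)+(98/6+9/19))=4783759200/57244787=83.57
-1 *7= -7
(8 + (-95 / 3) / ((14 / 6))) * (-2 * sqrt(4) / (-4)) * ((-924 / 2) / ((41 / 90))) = 231660 / 41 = 5650.24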